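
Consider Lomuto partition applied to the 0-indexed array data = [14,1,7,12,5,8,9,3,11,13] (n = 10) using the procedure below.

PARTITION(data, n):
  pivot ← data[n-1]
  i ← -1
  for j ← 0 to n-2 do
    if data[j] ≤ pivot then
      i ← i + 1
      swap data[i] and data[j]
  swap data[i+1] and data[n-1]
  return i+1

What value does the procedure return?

8

pivot=13, i=-1
j=0: 14>13, skip
j=1: 1≤13, i=0, swap(0,1) ⇒ [1,14,7,12,5,8,9,3,11,13]
j=2: 7≤13, i=1, swap(1,2) ⇒ [1,7,14,12,5,8,9,3,11,13]
j=3: 12≤13, i=2, swap(2,3) ⇒ [1,7,12,14,5,8,9,3,11,13]
j=4: 5≤13, i=3, swap(3,4) ⇒ [1,7,12,5,14,8,9,3,11,13]
j=5: 8≤13, i=4, swap(4,5) ⇒ [1,7,12,5,8,14,9,3,11,13]
j=6: 9≤13, i=5, swap(5,6) ⇒ [1,7,12,5,8,9,14,3,11,13]
j=7: 3≤13, i=6, swap(6,7) ⇒ [1,7,12,5,8,9,3,14,11,13]
j=8: 11≤13, i=7, swap(7,8) ⇒ [1,7,12,5,8,9,3,11,14,13]
swap(8,9) ⇒ [1,7,12,5,8,9,3,11,13,14]; return 8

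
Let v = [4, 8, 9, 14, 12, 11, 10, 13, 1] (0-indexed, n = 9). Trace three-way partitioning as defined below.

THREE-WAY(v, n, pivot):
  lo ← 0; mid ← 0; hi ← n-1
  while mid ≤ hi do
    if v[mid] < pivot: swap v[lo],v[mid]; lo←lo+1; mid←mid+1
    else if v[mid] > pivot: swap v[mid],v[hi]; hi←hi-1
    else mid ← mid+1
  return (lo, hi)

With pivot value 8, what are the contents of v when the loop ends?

pivot = 8; lo=0, mid=0, hi=8
v[mid]=4<8: swap v[0],v[0]; lo=1,mid=1 → [4, 8, 9, 14, 12, 11, 10, 13, 1]
v[mid]=8=8: mid=2
v[mid]=9>8: swap v[2],v[8]; hi=7 → [4, 8, 1, 14, 12, 11, 10, 13, 9]
v[mid]=1<8: swap v[1],v[2]; lo=2,mid=3 → [4, 1, 8, 14, 12, 11, 10, 13, 9]
v[mid]=14>8: swap v[3],v[7]; hi=6 → [4, 1, 8, 13, 12, 11, 10, 14, 9]
v[mid]=13>8: swap v[3],v[6]; hi=5 → [4, 1, 8, 10, 12, 11, 13, 14, 9]
v[mid]=10>8: swap v[3],v[5]; hi=4 → [4, 1, 8, 11, 12, 10, 13, 14, 9]
v[mid]=11>8: swap v[3],v[4]; hi=3 → [4, 1, 8, 12, 11, 10, 13, 14, 9]
v[mid]=12>8: swap v[3],v[3]; hi=2 → [4, 1, 8, 12, 11, 10, 13, 14, 9]
end: lo=2, hi=2; v = [4, 1, 8, 12, 11, 10, 13, 14, 9]

[4, 1, 8, 12, 11, 10, 13, 14, 9]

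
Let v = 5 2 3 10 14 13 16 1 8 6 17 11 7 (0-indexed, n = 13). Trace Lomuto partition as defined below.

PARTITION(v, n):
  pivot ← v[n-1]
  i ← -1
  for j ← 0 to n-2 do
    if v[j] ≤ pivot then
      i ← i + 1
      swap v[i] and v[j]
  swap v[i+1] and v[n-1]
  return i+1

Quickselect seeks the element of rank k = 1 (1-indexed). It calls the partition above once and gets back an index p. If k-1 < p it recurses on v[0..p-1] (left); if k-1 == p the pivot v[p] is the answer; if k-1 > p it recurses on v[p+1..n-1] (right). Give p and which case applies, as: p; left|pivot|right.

pivot = v[12] = 7; i = -1
j=0: v[0]=5 ≤ 7 → i=0, swap v[0],v[0] (no change) → 5 2 3 10 14 13 16 1 8 6 17 11 7
j=1: v[1]=2 ≤ 7 → i=1, swap v[1],v[1] (no change) → 5 2 3 10 14 13 16 1 8 6 17 11 7
j=2: v[2]=3 ≤ 7 → i=2, swap v[2],v[2] (no change) → 5 2 3 10 14 13 16 1 8 6 17 11 7
j=3: v[3]=10 > 7 → no swap
j=4: v[4]=14 > 7 → no swap
j=5: v[5]=13 > 7 → no swap
j=6: v[6]=16 > 7 → no swap
j=7: v[7]=1 ≤ 7 → i=3, swap v[3],v[7] → 5 2 3 1 14 13 16 10 8 6 17 11 7
j=8: v[8]=8 > 7 → no swap
j=9: v[9]=6 ≤ 7 → i=4, swap v[4],v[9] → 5 2 3 1 6 13 16 10 8 14 17 11 7
j=10: v[10]=17 > 7 → no swap
j=11: v[11]=11 > 7 → no swap
final swap v[5],v[12] → 5 2 3 1 6 7 16 10 8 14 17 11 13; return 5
p = 5; k-1 = 0 < 5 ⇒ left

5; left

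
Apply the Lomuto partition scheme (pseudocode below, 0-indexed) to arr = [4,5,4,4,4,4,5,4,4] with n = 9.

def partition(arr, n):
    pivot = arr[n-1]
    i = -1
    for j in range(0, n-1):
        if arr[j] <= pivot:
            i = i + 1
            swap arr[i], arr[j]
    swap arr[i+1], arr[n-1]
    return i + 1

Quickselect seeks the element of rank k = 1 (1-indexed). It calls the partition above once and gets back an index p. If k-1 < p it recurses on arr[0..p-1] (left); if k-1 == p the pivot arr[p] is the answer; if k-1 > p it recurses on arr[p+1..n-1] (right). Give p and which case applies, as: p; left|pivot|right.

pivot = arr[8] = 4; i = -1
j=0: arr[0]=4 ≤ 4 → i=0, swap arr[0],arr[0] (no change) → [4,5,4,4,4,4,5,4,4]
j=1: arr[1]=5 > 4 → no swap
j=2: arr[2]=4 ≤ 4 → i=1, swap arr[1],arr[2] → [4,4,5,4,4,4,5,4,4]
j=3: arr[3]=4 ≤ 4 → i=2, swap arr[2],arr[3] → [4,4,4,5,4,4,5,4,4]
j=4: arr[4]=4 ≤ 4 → i=3, swap arr[3],arr[4] → [4,4,4,4,5,4,5,4,4]
j=5: arr[5]=4 ≤ 4 → i=4, swap arr[4],arr[5] → [4,4,4,4,4,5,5,4,4]
j=6: arr[6]=5 > 4 → no swap
j=7: arr[7]=4 ≤ 4 → i=5, swap arr[5],arr[7] → [4,4,4,4,4,4,5,5,4]
final swap arr[6],arr[8] → [4,4,4,4,4,4,4,5,5]; return 6
p = 6; k-1 = 0 < 6 ⇒ left

6; left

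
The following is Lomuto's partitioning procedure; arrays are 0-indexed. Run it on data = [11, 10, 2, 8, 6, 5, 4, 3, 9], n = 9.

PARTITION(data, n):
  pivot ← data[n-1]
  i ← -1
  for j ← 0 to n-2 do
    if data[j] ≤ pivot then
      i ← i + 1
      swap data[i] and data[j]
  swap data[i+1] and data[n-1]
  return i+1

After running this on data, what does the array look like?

pivot=9, i=-1
j=0: 11>9, skip
j=1: 10>9, skip
j=2: 2≤9, i=0, swap(0,2) ⇒ [2, 10, 11, 8, 6, 5, 4, 3, 9]
j=3: 8≤9, i=1, swap(1,3) ⇒ [2, 8, 11, 10, 6, 5, 4, 3, 9]
j=4: 6≤9, i=2, swap(2,4) ⇒ [2, 8, 6, 10, 11, 5, 4, 3, 9]
j=5: 5≤9, i=3, swap(3,5) ⇒ [2, 8, 6, 5, 11, 10, 4, 3, 9]
j=6: 4≤9, i=4, swap(4,6) ⇒ [2, 8, 6, 5, 4, 10, 11, 3, 9]
j=7: 3≤9, i=5, swap(5,7) ⇒ [2, 8, 6, 5, 4, 3, 11, 10, 9]
swap(6,8) ⇒ [2, 8, 6, 5, 4, 3, 9, 10, 11]; return 6

[2, 8, 6, 5, 4, 3, 9, 10, 11]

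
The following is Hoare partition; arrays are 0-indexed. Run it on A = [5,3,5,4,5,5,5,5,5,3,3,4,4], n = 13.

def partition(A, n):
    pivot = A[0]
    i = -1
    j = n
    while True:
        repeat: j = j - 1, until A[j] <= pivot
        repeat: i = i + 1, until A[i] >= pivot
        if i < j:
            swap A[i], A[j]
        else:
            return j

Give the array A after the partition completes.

[4,3,4,4,3,3,5,5,5,5,5,5,5]

pivot=5
j stops at 12 (4), i stops at 0 (5); swap ⇒ [4,3,5,4,5,5,5,5,5,3,3,4,5]
j stops at 11 (4), i stops at 2 (5); swap ⇒ [4,3,4,4,5,5,5,5,5,3,3,5,5]
j stops at 10 (3), i stops at 4 (5); swap ⇒ [4,3,4,4,3,5,5,5,5,3,5,5,5]
j stops at 9 (3), i stops at 5 (5); swap ⇒ [4,3,4,4,3,3,5,5,5,5,5,5,5]
j stops at 8 (5), i stops at 6 (5); swap ⇒ [4,3,4,4,3,3,5,5,5,5,5,5,5]
j stops at 7, i stops at 7; i≥j ⇒ return 7. A=[4,3,4,4,3,3,5,5,5,5,5,5,5]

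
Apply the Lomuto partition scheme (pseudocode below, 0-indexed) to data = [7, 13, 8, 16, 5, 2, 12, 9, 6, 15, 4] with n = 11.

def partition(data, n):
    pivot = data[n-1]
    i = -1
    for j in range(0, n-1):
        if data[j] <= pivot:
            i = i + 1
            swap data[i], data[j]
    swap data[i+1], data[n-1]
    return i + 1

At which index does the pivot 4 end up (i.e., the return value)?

pivot=4, i=-1
j=0: 7>4, skip
j=1: 13>4, skip
j=2: 8>4, skip
j=3: 16>4, skip
j=4: 5>4, skip
j=5: 2≤4, i=0, swap(0,5) ⇒ [2, 13, 8, 16, 5, 7, 12, 9, 6, 15, 4]
j=6: 12>4, skip
j=7: 9>4, skip
j=8: 6>4, skip
j=9: 15>4, skip
swap(1,10) ⇒ [2, 4, 8, 16, 5, 7, 12, 9, 6, 15, 13]; return 1

1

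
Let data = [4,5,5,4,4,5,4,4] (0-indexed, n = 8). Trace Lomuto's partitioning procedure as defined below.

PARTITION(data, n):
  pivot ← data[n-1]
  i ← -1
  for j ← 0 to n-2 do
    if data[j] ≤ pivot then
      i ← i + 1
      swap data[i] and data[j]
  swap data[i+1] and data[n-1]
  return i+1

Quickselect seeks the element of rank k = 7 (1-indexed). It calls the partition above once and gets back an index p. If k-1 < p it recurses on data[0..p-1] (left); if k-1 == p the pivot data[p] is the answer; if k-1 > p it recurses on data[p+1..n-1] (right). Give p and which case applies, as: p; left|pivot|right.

pivot = data[7] = 4; i = -1
j=0: data[0]=4 ≤ 4 → i=0, swap data[0],data[0] (no change) → [4,5,5,4,4,5,4,4]
j=1: data[1]=5 > 4 → no swap
j=2: data[2]=5 > 4 → no swap
j=3: data[3]=4 ≤ 4 → i=1, swap data[1],data[3] → [4,4,5,5,4,5,4,4]
j=4: data[4]=4 ≤ 4 → i=2, swap data[2],data[4] → [4,4,4,5,5,5,4,4]
j=5: data[5]=5 > 4 → no swap
j=6: data[6]=4 ≤ 4 → i=3, swap data[3],data[6] → [4,4,4,4,5,5,5,4]
final swap data[4],data[7] → [4,4,4,4,4,5,5,5]; return 4
p = 4; k-1 = 6 > 4 ⇒ right

4; right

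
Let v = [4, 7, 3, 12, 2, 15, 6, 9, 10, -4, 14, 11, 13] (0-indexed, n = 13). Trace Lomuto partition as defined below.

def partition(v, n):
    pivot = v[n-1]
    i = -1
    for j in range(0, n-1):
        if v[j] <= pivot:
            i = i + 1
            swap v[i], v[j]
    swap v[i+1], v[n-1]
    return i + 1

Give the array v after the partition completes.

pivot = v[12] = 13; i = -1
j=0: v[0]=4 ≤ 13 → i=0, swap v[0],v[0] (no change) → [4, 7, 3, 12, 2, 15, 6, 9, 10, -4, 14, 11, 13]
j=1: v[1]=7 ≤ 13 → i=1, swap v[1],v[1] (no change) → [4, 7, 3, 12, 2, 15, 6, 9, 10, -4, 14, 11, 13]
j=2: v[2]=3 ≤ 13 → i=2, swap v[2],v[2] (no change) → [4, 7, 3, 12, 2, 15, 6, 9, 10, -4, 14, 11, 13]
j=3: v[3]=12 ≤ 13 → i=3, swap v[3],v[3] (no change) → [4, 7, 3, 12, 2, 15, 6, 9, 10, -4, 14, 11, 13]
j=4: v[4]=2 ≤ 13 → i=4, swap v[4],v[4] (no change) → [4, 7, 3, 12, 2, 15, 6, 9, 10, -4, 14, 11, 13]
j=5: v[5]=15 > 13 → no swap
j=6: v[6]=6 ≤ 13 → i=5, swap v[5],v[6] → [4, 7, 3, 12, 2, 6, 15, 9, 10, -4, 14, 11, 13]
j=7: v[7]=9 ≤ 13 → i=6, swap v[6],v[7] → [4, 7, 3, 12, 2, 6, 9, 15, 10, -4, 14, 11, 13]
j=8: v[8]=10 ≤ 13 → i=7, swap v[7],v[8] → [4, 7, 3, 12, 2, 6, 9, 10, 15, -4, 14, 11, 13]
j=9: v[9]=-4 ≤ 13 → i=8, swap v[8],v[9] → [4, 7, 3, 12, 2, 6, 9, 10, -4, 15, 14, 11, 13]
j=10: v[10]=14 > 13 → no swap
j=11: v[11]=11 ≤ 13 → i=9, swap v[9],v[11] → [4, 7, 3, 12, 2, 6, 9, 10, -4, 11, 14, 15, 13]
final swap v[10],v[12] → [4, 7, 3, 12, 2, 6, 9, 10, -4, 11, 13, 15, 14]; return 10

[4, 7, 3, 12, 2, 6, 9, 10, -4, 11, 13, 15, 14]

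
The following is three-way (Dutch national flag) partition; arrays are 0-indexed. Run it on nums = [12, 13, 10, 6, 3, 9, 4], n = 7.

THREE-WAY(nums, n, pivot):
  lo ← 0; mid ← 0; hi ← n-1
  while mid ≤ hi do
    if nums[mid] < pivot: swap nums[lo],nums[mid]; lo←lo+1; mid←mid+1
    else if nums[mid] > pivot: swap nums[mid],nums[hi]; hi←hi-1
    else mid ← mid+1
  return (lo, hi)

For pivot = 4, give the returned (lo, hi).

(1, 1)

pivot = 4; lo=0, mid=0, hi=6
nums[mid]=12>4: swap nums[0],nums[6]; hi=5 → [4, 13, 10, 6, 3, 9, 12]
nums[mid]=4=4: mid=1
nums[mid]=13>4: swap nums[1],nums[5]; hi=4 → [4, 9, 10, 6, 3, 13, 12]
nums[mid]=9>4: swap nums[1],nums[4]; hi=3 → [4, 3, 10, 6, 9, 13, 12]
nums[mid]=3<4: swap nums[0],nums[1]; lo=1,mid=2 → [3, 4, 10, 6, 9, 13, 12]
nums[mid]=10>4: swap nums[2],nums[3]; hi=2 → [3, 4, 6, 10, 9, 13, 12]
nums[mid]=6>4: swap nums[2],nums[2]; hi=1 → [3, 4, 6, 10, 9, 13, 12]
end: lo=1, hi=1; nums = [3, 4, 6, 10, 9, 13, 12]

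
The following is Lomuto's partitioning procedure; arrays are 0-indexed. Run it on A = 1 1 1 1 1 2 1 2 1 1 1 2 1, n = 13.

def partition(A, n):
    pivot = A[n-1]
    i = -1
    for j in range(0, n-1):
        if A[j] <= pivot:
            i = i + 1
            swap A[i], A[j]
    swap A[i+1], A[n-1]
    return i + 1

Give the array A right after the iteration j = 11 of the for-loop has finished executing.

1 1 1 1 1 1 1 1 1 2 2 2 1

pivot=1, i=-1
j=0: 1≤1, i=0, swap(0,0) ⇒ 1 1 1 1 1 2 1 2 1 1 1 2 1
j=1: 1≤1, i=1, swap(1,1) ⇒ 1 1 1 1 1 2 1 2 1 1 1 2 1
j=2: 1≤1, i=2, swap(2,2) ⇒ 1 1 1 1 1 2 1 2 1 1 1 2 1
j=3: 1≤1, i=3, swap(3,3) ⇒ 1 1 1 1 1 2 1 2 1 1 1 2 1
j=4: 1≤1, i=4, swap(4,4) ⇒ 1 1 1 1 1 2 1 2 1 1 1 2 1
j=5: 2>1, skip
j=6: 1≤1, i=5, swap(5,6) ⇒ 1 1 1 1 1 1 2 2 1 1 1 2 1
j=7: 2>1, skip
j=8: 1≤1, i=6, swap(6,8) ⇒ 1 1 1 1 1 1 1 2 2 1 1 2 1
j=9: 1≤1, i=7, swap(7,9) ⇒ 1 1 1 1 1 1 1 1 2 2 1 2 1
j=10: 1≤1, i=8, swap(8,10) ⇒ 1 1 1 1 1 1 1 1 1 2 2 2 1
j=11: 2>1, skip
(after j=11) A = 1 1 1 1 1 1 1 1 1 2 2 2 1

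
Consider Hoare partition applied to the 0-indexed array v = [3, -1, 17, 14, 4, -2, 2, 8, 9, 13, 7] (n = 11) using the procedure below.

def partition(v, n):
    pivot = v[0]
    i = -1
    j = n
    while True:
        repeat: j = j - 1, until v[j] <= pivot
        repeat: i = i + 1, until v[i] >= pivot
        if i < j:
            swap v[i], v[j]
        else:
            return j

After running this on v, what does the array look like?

[2, -1, -2, 14, 4, 17, 3, 8, 9, 13, 7]

pivot=3
j stops at 6 (2), i stops at 0 (3); swap ⇒ [2, -1, 17, 14, 4, -2, 3, 8, 9, 13, 7]
j stops at 5 (-2), i stops at 2 (17); swap ⇒ [2, -1, -2, 14, 4, 17, 3, 8, 9, 13, 7]
j stops at 2, i stops at 3; i≥j ⇒ return 2. v=[2, -1, -2, 14, 4, 17, 3, 8, 9, 13, 7]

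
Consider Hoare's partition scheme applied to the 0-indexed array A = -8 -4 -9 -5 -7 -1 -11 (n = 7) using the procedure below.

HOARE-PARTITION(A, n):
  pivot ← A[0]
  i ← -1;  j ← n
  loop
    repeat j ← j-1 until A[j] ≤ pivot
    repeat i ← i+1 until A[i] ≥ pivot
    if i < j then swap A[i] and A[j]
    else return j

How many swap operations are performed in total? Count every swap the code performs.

2

pivot = A[0] = -8; i = -1, j = 7
j→6 (A[6]=-11≤-8), i→0 (A[0]=-8≥-8); i<j, swap → -11 -4 -9 -5 -7 -1 -8
j→2 (A[2]=-9≤-8), i→1 (A[1]=-4≥-8); i<j, swap → -11 -9 -4 -5 -7 -1 -8
j→1, i→2; i≥j, return j=1. A = -11 -9 -4 -5 -7 -1 -8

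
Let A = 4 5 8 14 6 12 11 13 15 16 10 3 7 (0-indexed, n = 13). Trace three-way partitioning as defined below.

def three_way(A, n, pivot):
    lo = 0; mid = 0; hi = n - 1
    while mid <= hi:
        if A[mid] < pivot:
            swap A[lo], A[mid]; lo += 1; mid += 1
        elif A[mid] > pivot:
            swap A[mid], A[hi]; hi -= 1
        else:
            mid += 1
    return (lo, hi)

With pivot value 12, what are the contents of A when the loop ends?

4 5 8 7 6 11 3 10 12 16 15 13 14

pivot = 12; lo=0, mid=0, hi=12
A[mid]=4<12: swap A[0],A[0]; lo=1,mid=1 → 4 5 8 14 6 12 11 13 15 16 10 3 7
A[mid]=5<12: swap A[1],A[1]; lo=2,mid=2 → 4 5 8 14 6 12 11 13 15 16 10 3 7
A[mid]=8<12: swap A[2],A[2]; lo=3,mid=3 → 4 5 8 14 6 12 11 13 15 16 10 3 7
A[mid]=14>12: swap A[3],A[12]; hi=11 → 4 5 8 7 6 12 11 13 15 16 10 3 14
A[mid]=7<12: swap A[3],A[3]; lo=4,mid=4 → 4 5 8 7 6 12 11 13 15 16 10 3 14
A[mid]=6<12: swap A[4],A[4]; lo=5,mid=5 → 4 5 8 7 6 12 11 13 15 16 10 3 14
A[mid]=12=12: mid=6
A[mid]=11<12: swap A[5],A[6]; lo=6,mid=7 → 4 5 8 7 6 11 12 13 15 16 10 3 14
A[mid]=13>12: swap A[7],A[11]; hi=10 → 4 5 8 7 6 11 12 3 15 16 10 13 14
A[mid]=3<12: swap A[6],A[7]; lo=7,mid=8 → 4 5 8 7 6 11 3 12 15 16 10 13 14
A[mid]=15>12: swap A[8],A[10]; hi=9 → 4 5 8 7 6 11 3 12 10 16 15 13 14
A[mid]=10<12: swap A[7],A[8]; lo=8,mid=9 → 4 5 8 7 6 11 3 10 12 16 15 13 14
A[mid]=16>12: swap A[9],A[9]; hi=8 → 4 5 8 7 6 11 3 10 12 16 15 13 14
end: lo=8, hi=8; A = 4 5 8 7 6 11 3 10 12 16 15 13 14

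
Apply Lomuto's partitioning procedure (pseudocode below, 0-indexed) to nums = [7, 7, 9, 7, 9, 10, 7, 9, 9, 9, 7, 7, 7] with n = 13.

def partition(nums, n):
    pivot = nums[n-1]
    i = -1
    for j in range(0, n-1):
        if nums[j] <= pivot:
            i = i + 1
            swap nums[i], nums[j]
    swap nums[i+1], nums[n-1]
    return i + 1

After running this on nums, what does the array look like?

[7, 7, 7, 7, 7, 7, 7, 9, 9, 9, 9, 10, 9]

pivot=7, i=-1
j=0: 7≤7, i=0, swap(0,0) ⇒ [7, 7, 9, 7, 9, 10, 7, 9, 9, 9, 7, 7, 7]
j=1: 7≤7, i=1, swap(1,1) ⇒ [7, 7, 9, 7, 9, 10, 7, 9, 9, 9, 7, 7, 7]
j=2: 9>7, skip
j=3: 7≤7, i=2, swap(2,3) ⇒ [7, 7, 7, 9, 9, 10, 7, 9, 9, 9, 7, 7, 7]
j=4: 9>7, skip
j=5: 10>7, skip
j=6: 7≤7, i=3, swap(3,6) ⇒ [7, 7, 7, 7, 9, 10, 9, 9, 9, 9, 7, 7, 7]
j=7: 9>7, skip
j=8: 9>7, skip
j=9: 9>7, skip
j=10: 7≤7, i=4, swap(4,10) ⇒ [7, 7, 7, 7, 7, 10, 9, 9, 9, 9, 9, 7, 7]
j=11: 7≤7, i=5, swap(5,11) ⇒ [7, 7, 7, 7, 7, 7, 9, 9, 9, 9, 9, 10, 7]
swap(6,12) ⇒ [7, 7, 7, 7, 7, 7, 7, 9, 9, 9, 9, 10, 9]; return 6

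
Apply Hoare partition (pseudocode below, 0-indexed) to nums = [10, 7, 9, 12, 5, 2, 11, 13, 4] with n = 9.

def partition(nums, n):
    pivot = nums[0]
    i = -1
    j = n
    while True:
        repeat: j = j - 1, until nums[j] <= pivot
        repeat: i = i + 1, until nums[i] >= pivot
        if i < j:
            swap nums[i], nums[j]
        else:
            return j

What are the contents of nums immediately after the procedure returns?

[4, 7, 9, 2, 5, 12, 11, 13, 10]

pivot=10
j stops at 8 (4), i stops at 0 (10); swap ⇒ [4, 7, 9, 12, 5, 2, 11, 13, 10]
j stops at 5 (2), i stops at 3 (12); swap ⇒ [4, 7, 9, 2, 5, 12, 11, 13, 10]
j stops at 4, i stops at 5; i≥j ⇒ return 4. nums=[4, 7, 9, 2, 5, 12, 11, 13, 10]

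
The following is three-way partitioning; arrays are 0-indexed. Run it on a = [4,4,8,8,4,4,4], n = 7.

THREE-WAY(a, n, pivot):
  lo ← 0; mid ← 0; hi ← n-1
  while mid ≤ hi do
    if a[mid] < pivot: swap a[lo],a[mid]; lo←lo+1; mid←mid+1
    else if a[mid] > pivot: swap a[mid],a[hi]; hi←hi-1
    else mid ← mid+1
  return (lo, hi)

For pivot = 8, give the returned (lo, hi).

(5, 6)

pivot = 8; lo=0, mid=0, hi=6
a[mid]=4<8: swap a[0],a[0]; lo=1,mid=1 → [4,4,8,8,4,4,4]
a[mid]=4<8: swap a[1],a[1]; lo=2,mid=2 → [4,4,8,8,4,4,4]
a[mid]=8=8: mid=3
a[mid]=8=8: mid=4
a[mid]=4<8: swap a[2],a[4]; lo=3,mid=5 → [4,4,4,8,8,4,4]
a[mid]=4<8: swap a[3],a[5]; lo=4,mid=6 → [4,4,4,4,8,8,4]
a[mid]=4<8: swap a[4],a[6]; lo=5,mid=7 → [4,4,4,4,4,8,8]
end: lo=5, hi=6; a = [4,4,4,4,4,8,8]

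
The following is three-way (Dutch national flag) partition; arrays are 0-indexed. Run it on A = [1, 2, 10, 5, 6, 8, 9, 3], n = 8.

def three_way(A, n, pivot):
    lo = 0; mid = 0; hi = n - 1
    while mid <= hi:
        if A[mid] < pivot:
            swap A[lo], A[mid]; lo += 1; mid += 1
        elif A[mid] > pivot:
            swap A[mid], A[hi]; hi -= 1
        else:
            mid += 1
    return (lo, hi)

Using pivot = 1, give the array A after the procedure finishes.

[1, 10, 5, 6, 8, 9, 3, 2]

lo=0 mid=0 hi=7
1=1: mid=1
2>1: swap(1,7), hi=6 ⇒ [1, 3, 10, 5, 6, 8, 9, 2]
3>1: swap(1,6), hi=5 ⇒ [1, 9, 10, 5, 6, 8, 3, 2]
9>1: swap(1,5), hi=4 ⇒ [1, 8, 10, 5, 6, 9, 3, 2]
8>1: swap(1,4), hi=3 ⇒ [1, 6, 10, 5, 8, 9, 3, 2]
6>1: swap(1,3), hi=2 ⇒ [1, 5, 10, 6, 8, 9, 3, 2]
5>1: swap(1,2), hi=1 ⇒ [1, 10, 5, 6, 8, 9, 3, 2]
10>1: swap(1,1), hi=0 ⇒ [1, 10, 5, 6, 8, 9, 3, 2]
done. lo=0 hi=0; A=[1, 10, 5, 6, 8, 9, 3, 2]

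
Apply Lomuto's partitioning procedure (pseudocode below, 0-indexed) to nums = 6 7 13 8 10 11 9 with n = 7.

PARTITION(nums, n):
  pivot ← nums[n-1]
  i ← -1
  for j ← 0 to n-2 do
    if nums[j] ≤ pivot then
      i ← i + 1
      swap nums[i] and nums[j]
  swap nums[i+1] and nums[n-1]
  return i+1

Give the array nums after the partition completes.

6 7 8 9 10 11 13

pivot=9, i=-1
j=0: 6≤9, i=0, swap(0,0) ⇒ 6 7 13 8 10 11 9
j=1: 7≤9, i=1, swap(1,1) ⇒ 6 7 13 8 10 11 9
j=2: 13>9, skip
j=3: 8≤9, i=2, swap(2,3) ⇒ 6 7 8 13 10 11 9
j=4: 10>9, skip
j=5: 11>9, skip
swap(3,6) ⇒ 6 7 8 9 10 11 13; return 3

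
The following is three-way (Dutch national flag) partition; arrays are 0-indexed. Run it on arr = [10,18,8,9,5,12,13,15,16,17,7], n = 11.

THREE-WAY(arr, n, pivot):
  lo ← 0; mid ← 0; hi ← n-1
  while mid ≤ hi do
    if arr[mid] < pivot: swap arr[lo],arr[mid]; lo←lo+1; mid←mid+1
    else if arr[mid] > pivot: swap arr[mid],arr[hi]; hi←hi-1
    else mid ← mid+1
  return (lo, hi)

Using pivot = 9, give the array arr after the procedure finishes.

[7,5,8,9,12,13,15,16,17,18,10]

pivot = 9; lo=0, mid=0, hi=10
arr[mid]=10>9: swap arr[0],arr[10]; hi=9 → [7,18,8,9,5,12,13,15,16,17,10]
arr[mid]=7<9: swap arr[0],arr[0]; lo=1,mid=1 → [7,18,8,9,5,12,13,15,16,17,10]
arr[mid]=18>9: swap arr[1],arr[9]; hi=8 → [7,17,8,9,5,12,13,15,16,18,10]
arr[mid]=17>9: swap arr[1],arr[8]; hi=7 → [7,16,8,9,5,12,13,15,17,18,10]
arr[mid]=16>9: swap arr[1],arr[7]; hi=6 → [7,15,8,9,5,12,13,16,17,18,10]
arr[mid]=15>9: swap arr[1],arr[6]; hi=5 → [7,13,8,9,5,12,15,16,17,18,10]
arr[mid]=13>9: swap arr[1],arr[5]; hi=4 → [7,12,8,9,5,13,15,16,17,18,10]
arr[mid]=12>9: swap arr[1],arr[4]; hi=3 → [7,5,8,9,12,13,15,16,17,18,10]
arr[mid]=5<9: swap arr[1],arr[1]; lo=2,mid=2 → [7,5,8,9,12,13,15,16,17,18,10]
arr[mid]=8<9: swap arr[2],arr[2]; lo=3,mid=3 → [7,5,8,9,12,13,15,16,17,18,10]
arr[mid]=9=9: mid=4
end: lo=3, hi=3; arr = [7,5,8,9,12,13,15,16,17,18,10]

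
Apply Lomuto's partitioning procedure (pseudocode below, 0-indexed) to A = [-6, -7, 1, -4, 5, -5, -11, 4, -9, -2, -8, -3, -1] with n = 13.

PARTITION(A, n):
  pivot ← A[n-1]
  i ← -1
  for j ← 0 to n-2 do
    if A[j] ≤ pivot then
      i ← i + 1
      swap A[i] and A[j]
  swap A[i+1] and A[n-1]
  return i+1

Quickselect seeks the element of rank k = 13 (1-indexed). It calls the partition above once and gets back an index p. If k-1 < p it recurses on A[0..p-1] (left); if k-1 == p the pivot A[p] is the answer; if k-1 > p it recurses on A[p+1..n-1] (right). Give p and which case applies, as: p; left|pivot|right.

pivot = A[12] = -1; i = -1
j=0: A[0]=-6 ≤ -1 → i=0, swap A[0],A[0] (no change) → [-6, -7, 1, -4, 5, -5, -11, 4, -9, -2, -8, -3, -1]
j=1: A[1]=-7 ≤ -1 → i=1, swap A[1],A[1] (no change) → [-6, -7, 1, -4, 5, -5, -11, 4, -9, -2, -8, -3, -1]
j=2: A[2]=1 > -1 → no swap
j=3: A[3]=-4 ≤ -1 → i=2, swap A[2],A[3] → [-6, -7, -4, 1, 5, -5, -11, 4, -9, -2, -8, -3, -1]
j=4: A[4]=5 > -1 → no swap
j=5: A[5]=-5 ≤ -1 → i=3, swap A[3],A[5] → [-6, -7, -4, -5, 5, 1, -11, 4, -9, -2, -8, -3, -1]
j=6: A[6]=-11 ≤ -1 → i=4, swap A[4],A[6] → [-6, -7, -4, -5, -11, 1, 5, 4, -9, -2, -8, -3, -1]
j=7: A[7]=4 > -1 → no swap
j=8: A[8]=-9 ≤ -1 → i=5, swap A[5],A[8] → [-6, -7, -4, -5, -11, -9, 5, 4, 1, -2, -8, -3, -1]
j=9: A[9]=-2 ≤ -1 → i=6, swap A[6],A[9] → [-6, -7, -4, -5, -11, -9, -2, 4, 1, 5, -8, -3, -1]
j=10: A[10]=-8 ≤ -1 → i=7, swap A[7],A[10] → [-6, -7, -4, -5, -11, -9, -2, -8, 1, 5, 4, -3, -1]
j=11: A[11]=-3 ≤ -1 → i=8, swap A[8],A[11] → [-6, -7, -4, -5, -11, -9, -2, -8, -3, 5, 4, 1, -1]
final swap A[9],A[12] → [-6, -7, -4, -5, -11, -9, -2, -8, -3, -1, 4, 1, 5]; return 9
p = 9; k-1 = 12 > 9 ⇒ right

9; right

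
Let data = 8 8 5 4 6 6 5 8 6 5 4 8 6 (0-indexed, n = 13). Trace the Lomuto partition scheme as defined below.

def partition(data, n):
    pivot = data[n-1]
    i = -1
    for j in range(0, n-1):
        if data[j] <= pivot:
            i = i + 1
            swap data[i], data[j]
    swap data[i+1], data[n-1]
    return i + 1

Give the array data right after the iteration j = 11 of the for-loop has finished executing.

5 4 6 6 5 6 5 4 8 8 8 8 6

pivot=6, i=-1
j=0: 8>6, skip
j=1: 8>6, skip
j=2: 5≤6, i=0, swap(0,2) ⇒ 5 8 8 4 6 6 5 8 6 5 4 8 6
j=3: 4≤6, i=1, swap(1,3) ⇒ 5 4 8 8 6 6 5 8 6 5 4 8 6
j=4: 6≤6, i=2, swap(2,4) ⇒ 5 4 6 8 8 6 5 8 6 5 4 8 6
j=5: 6≤6, i=3, swap(3,5) ⇒ 5 4 6 6 8 8 5 8 6 5 4 8 6
j=6: 5≤6, i=4, swap(4,6) ⇒ 5 4 6 6 5 8 8 8 6 5 4 8 6
j=7: 8>6, skip
j=8: 6≤6, i=5, swap(5,8) ⇒ 5 4 6 6 5 6 8 8 8 5 4 8 6
j=9: 5≤6, i=6, swap(6,9) ⇒ 5 4 6 6 5 6 5 8 8 8 4 8 6
j=10: 4≤6, i=7, swap(7,10) ⇒ 5 4 6 6 5 6 5 4 8 8 8 8 6
j=11: 8>6, skip
(after j=11) data = 5 4 6 6 5 6 5 4 8 8 8 8 6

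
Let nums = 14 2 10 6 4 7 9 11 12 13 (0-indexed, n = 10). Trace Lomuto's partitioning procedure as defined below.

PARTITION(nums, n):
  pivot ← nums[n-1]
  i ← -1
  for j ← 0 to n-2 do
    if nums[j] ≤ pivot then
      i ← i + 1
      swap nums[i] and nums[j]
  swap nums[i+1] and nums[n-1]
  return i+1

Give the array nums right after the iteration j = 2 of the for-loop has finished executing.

2 10 14 6 4 7 9 11 12 13

pivot=13, i=-1
j=0: 14>13, skip
j=1: 2≤13, i=0, swap(0,1) ⇒ 2 14 10 6 4 7 9 11 12 13
j=2: 10≤13, i=1, swap(1,2) ⇒ 2 10 14 6 4 7 9 11 12 13
(after j=2) nums = 2 10 14 6 4 7 9 11 12 13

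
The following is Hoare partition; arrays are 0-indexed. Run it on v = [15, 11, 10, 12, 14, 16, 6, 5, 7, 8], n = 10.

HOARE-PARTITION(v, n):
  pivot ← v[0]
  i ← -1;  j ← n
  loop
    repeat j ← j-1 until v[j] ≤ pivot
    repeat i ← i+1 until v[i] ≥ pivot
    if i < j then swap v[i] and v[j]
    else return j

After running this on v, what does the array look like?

[8, 11, 10, 12, 14, 7, 6, 5, 16, 15]

pivot = v[0] = 15; i = -1, j = 10
j→9 (v[9]=8≤15), i→0 (v[0]=15≥15); i<j, swap → [8, 11, 10, 12, 14, 16, 6, 5, 7, 15]
j→8 (v[8]=7≤15), i→5 (v[5]=16≥15); i<j, swap → [8, 11, 10, 12, 14, 7, 6, 5, 16, 15]
j→7, i→8; i≥j, return j=7. v = [8, 11, 10, 12, 14, 7, 6, 5, 16, 15]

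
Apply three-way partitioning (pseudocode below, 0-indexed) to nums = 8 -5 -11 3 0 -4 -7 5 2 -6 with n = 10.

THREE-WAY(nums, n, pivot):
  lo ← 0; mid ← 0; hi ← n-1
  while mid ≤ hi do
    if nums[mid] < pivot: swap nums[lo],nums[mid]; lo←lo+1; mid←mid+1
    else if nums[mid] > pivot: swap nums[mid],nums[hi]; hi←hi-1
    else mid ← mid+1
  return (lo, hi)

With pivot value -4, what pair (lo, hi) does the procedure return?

(4, 4)

pivot = -4; lo=0, mid=0, hi=9
nums[mid]=8>-4: swap nums[0],nums[9]; hi=8 → -6 -5 -11 3 0 -4 -7 5 2 8
nums[mid]=-6<-4: swap nums[0],nums[0]; lo=1,mid=1 → -6 -5 -11 3 0 -4 -7 5 2 8
nums[mid]=-5<-4: swap nums[1],nums[1]; lo=2,mid=2 → -6 -5 -11 3 0 -4 -7 5 2 8
nums[mid]=-11<-4: swap nums[2],nums[2]; lo=3,mid=3 → -6 -5 -11 3 0 -4 -7 5 2 8
nums[mid]=3>-4: swap nums[3],nums[8]; hi=7 → -6 -5 -11 2 0 -4 -7 5 3 8
nums[mid]=2>-4: swap nums[3],nums[7]; hi=6 → -6 -5 -11 5 0 -4 -7 2 3 8
nums[mid]=5>-4: swap nums[3],nums[6]; hi=5 → -6 -5 -11 -7 0 -4 5 2 3 8
nums[mid]=-7<-4: swap nums[3],nums[3]; lo=4,mid=4 → -6 -5 -11 -7 0 -4 5 2 3 8
nums[mid]=0>-4: swap nums[4],nums[5]; hi=4 → -6 -5 -11 -7 -4 0 5 2 3 8
nums[mid]=-4=-4: mid=5
end: lo=4, hi=4; nums = -6 -5 -11 -7 -4 0 5 2 3 8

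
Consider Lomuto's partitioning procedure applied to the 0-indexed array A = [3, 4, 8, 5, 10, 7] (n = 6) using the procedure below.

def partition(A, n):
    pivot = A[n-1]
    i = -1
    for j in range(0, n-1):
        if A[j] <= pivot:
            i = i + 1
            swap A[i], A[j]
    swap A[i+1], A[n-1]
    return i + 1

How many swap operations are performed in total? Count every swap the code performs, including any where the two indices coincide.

pivot=7, i=-1
j=0: 3≤7, i=0, swap(0,0) ⇒ [3, 4, 8, 5, 10, 7]
j=1: 4≤7, i=1, swap(1,1) ⇒ [3, 4, 8, 5, 10, 7]
j=2: 8>7, skip
j=3: 5≤7, i=2, swap(2,3) ⇒ [3, 4, 5, 8, 10, 7]
j=4: 10>7, skip
swap(3,5) ⇒ [3, 4, 5, 7, 10, 8]; return 3

4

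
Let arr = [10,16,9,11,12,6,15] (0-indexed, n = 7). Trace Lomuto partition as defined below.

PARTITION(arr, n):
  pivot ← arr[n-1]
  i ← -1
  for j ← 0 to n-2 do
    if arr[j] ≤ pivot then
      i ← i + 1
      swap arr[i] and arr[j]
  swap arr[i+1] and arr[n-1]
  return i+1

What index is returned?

pivot = arr[6] = 15; i = -1
j=0: arr[0]=10 ≤ 15 → i=0, swap arr[0],arr[0] (no change) → [10,16,9,11,12,6,15]
j=1: arr[1]=16 > 15 → no swap
j=2: arr[2]=9 ≤ 15 → i=1, swap arr[1],arr[2] → [10,9,16,11,12,6,15]
j=3: arr[3]=11 ≤ 15 → i=2, swap arr[2],arr[3] → [10,9,11,16,12,6,15]
j=4: arr[4]=12 ≤ 15 → i=3, swap arr[3],arr[4] → [10,9,11,12,16,6,15]
j=5: arr[5]=6 ≤ 15 → i=4, swap arr[4],arr[5] → [10,9,11,12,6,16,15]
final swap arr[5],arr[6] → [10,9,11,12,6,15,16]; return 5

5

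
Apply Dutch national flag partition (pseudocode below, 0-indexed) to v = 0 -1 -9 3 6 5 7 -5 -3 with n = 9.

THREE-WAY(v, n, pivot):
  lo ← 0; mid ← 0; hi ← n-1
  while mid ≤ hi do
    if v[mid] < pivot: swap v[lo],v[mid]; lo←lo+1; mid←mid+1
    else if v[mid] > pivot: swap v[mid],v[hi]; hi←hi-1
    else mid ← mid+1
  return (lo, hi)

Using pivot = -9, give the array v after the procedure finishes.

pivot = -9; lo=0, mid=0, hi=8
v[mid]=0>-9: swap v[0],v[8]; hi=7 → -3 -1 -9 3 6 5 7 -5 0
v[mid]=-3>-9: swap v[0],v[7]; hi=6 → -5 -1 -9 3 6 5 7 -3 0
v[mid]=-5>-9: swap v[0],v[6]; hi=5 → 7 -1 -9 3 6 5 -5 -3 0
v[mid]=7>-9: swap v[0],v[5]; hi=4 → 5 -1 -9 3 6 7 -5 -3 0
v[mid]=5>-9: swap v[0],v[4]; hi=3 → 6 -1 -9 3 5 7 -5 -3 0
v[mid]=6>-9: swap v[0],v[3]; hi=2 → 3 -1 -9 6 5 7 -5 -3 0
v[mid]=3>-9: swap v[0],v[2]; hi=1 → -9 -1 3 6 5 7 -5 -3 0
v[mid]=-9=-9: mid=1
v[mid]=-1>-9: swap v[1],v[1]; hi=0 → -9 -1 3 6 5 7 -5 -3 0
end: lo=0, hi=0; v = -9 -1 3 6 5 7 -5 -3 0

-9 -1 3 6 5 7 -5 -3 0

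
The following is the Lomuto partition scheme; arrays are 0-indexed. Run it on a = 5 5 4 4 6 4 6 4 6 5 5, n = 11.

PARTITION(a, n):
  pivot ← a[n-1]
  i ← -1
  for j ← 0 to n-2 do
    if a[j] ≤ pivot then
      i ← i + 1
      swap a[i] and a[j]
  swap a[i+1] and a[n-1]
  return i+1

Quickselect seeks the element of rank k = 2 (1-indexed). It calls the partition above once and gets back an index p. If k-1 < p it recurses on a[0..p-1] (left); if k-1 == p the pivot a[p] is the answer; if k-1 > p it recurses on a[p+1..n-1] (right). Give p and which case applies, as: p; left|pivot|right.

7; left

pivot=5, i=-1
j=0: 5≤5, i=0, swap(0,0) ⇒ 5 5 4 4 6 4 6 4 6 5 5
j=1: 5≤5, i=1, swap(1,1) ⇒ 5 5 4 4 6 4 6 4 6 5 5
j=2: 4≤5, i=2, swap(2,2) ⇒ 5 5 4 4 6 4 6 4 6 5 5
j=3: 4≤5, i=3, swap(3,3) ⇒ 5 5 4 4 6 4 6 4 6 5 5
j=4: 6>5, skip
j=5: 4≤5, i=4, swap(4,5) ⇒ 5 5 4 4 4 6 6 4 6 5 5
j=6: 6>5, skip
j=7: 4≤5, i=5, swap(5,7) ⇒ 5 5 4 4 4 4 6 6 6 5 5
j=8: 6>5, skip
j=9: 5≤5, i=6, swap(6,9) ⇒ 5 5 4 4 4 4 5 6 6 6 5
swap(7,10) ⇒ 5 5 4 4 4 4 5 5 6 6 6; return 7
p = 7; k-1 = 1 < 7 ⇒ left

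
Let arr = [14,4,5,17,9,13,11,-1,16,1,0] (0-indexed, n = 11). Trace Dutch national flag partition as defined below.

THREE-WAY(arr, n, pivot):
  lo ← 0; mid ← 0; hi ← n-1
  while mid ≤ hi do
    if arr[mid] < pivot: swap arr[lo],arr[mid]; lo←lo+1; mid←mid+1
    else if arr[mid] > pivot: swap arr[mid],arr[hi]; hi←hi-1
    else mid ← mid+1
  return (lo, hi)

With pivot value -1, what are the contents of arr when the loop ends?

lo=0 mid=0 hi=10
14>-1: swap(0,10), hi=9 ⇒ [0,4,5,17,9,13,11,-1,16,1,14]
0>-1: swap(0,9), hi=8 ⇒ [1,4,5,17,9,13,11,-1,16,0,14]
1>-1: swap(0,8), hi=7 ⇒ [16,4,5,17,9,13,11,-1,1,0,14]
16>-1: swap(0,7), hi=6 ⇒ [-1,4,5,17,9,13,11,16,1,0,14]
-1=-1: mid=1
4>-1: swap(1,6), hi=5 ⇒ [-1,11,5,17,9,13,4,16,1,0,14]
11>-1: swap(1,5), hi=4 ⇒ [-1,13,5,17,9,11,4,16,1,0,14]
13>-1: swap(1,4), hi=3 ⇒ [-1,9,5,17,13,11,4,16,1,0,14]
9>-1: swap(1,3), hi=2 ⇒ [-1,17,5,9,13,11,4,16,1,0,14]
17>-1: swap(1,2), hi=1 ⇒ [-1,5,17,9,13,11,4,16,1,0,14]
5>-1: swap(1,1), hi=0 ⇒ [-1,5,17,9,13,11,4,16,1,0,14]
done. lo=0 hi=0; arr=[-1,5,17,9,13,11,4,16,1,0,14]

[-1,5,17,9,13,11,4,16,1,0,14]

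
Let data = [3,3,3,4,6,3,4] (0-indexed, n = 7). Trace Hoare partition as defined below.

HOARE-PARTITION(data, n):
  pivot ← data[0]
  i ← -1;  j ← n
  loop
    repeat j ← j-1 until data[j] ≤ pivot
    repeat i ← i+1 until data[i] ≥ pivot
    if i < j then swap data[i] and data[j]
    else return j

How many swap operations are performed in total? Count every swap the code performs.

pivot=3
j stops at 5 (3), i stops at 0 (3); swap ⇒ [3,3,3,4,6,3,4]
j stops at 2 (3), i stops at 1 (3); swap ⇒ [3,3,3,4,6,3,4]
j stops at 1, i stops at 2; i≥j ⇒ return 1. data=[3,3,3,4,6,3,4]

2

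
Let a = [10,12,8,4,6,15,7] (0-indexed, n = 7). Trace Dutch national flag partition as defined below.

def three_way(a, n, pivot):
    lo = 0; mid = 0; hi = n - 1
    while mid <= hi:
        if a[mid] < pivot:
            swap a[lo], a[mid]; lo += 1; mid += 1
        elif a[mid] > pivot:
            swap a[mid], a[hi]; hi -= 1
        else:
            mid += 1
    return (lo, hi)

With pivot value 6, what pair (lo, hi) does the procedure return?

pivot = 6; lo=0, mid=0, hi=6
a[mid]=10>6: swap a[0],a[6]; hi=5 → [7,12,8,4,6,15,10]
a[mid]=7>6: swap a[0],a[5]; hi=4 → [15,12,8,4,6,7,10]
a[mid]=15>6: swap a[0],a[4]; hi=3 → [6,12,8,4,15,7,10]
a[mid]=6=6: mid=1
a[mid]=12>6: swap a[1],a[3]; hi=2 → [6,4,8,12,15,7,10]
a[mid]=4<6: swap a[0],a[1]; lo=1,mid=2 → [4,6,8,12,15,7,10]
a[mid]=8>6: swap a[2],a[2]; hi=1 → [4,6,8,12,15,7,10]
end: lo=1, hi=1; a = [4,6,8,12,15,7,10]

(1, 1)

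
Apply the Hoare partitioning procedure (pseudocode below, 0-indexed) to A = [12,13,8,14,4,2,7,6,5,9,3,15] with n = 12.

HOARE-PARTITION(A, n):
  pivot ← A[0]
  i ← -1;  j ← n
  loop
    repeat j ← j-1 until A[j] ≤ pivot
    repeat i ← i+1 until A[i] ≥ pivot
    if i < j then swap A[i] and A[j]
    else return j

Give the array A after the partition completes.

pivot=12
j stops at 10 (3), i stops at 0 (12); swap ⇒ [3,13,8,14,4,2,7,6,5,9,12,15]
j stops at 9 (9), i stops at 1 (13); swap ⇒ [3,9,8,14,4,2,7,6,5,13,12,15]
j stops at 8 (5), i stops at 3 (14); swap ⇒ [3,9,8,5,4,2,7,6,14,13,12,15]
j stops at 7, i stops at 8; i≥j ⇒ return 7. A=[3,9,8,5,4,2,7,6,14,13,12,15]

[3,9,8,5,4,2,7,6,14,13,12,15]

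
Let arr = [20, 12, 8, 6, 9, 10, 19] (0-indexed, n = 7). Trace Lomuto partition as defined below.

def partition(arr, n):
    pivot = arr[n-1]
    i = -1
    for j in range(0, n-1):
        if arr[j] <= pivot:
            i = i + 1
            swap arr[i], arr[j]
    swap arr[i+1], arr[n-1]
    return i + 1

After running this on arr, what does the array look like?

[12, 8, 6, 9, 10, 19, 20]

pivot=19, i=-1
j=0: 20>19, skip
j=1: 12≤19, i=0, swap(0,1) ⇒ [12, 20, 8, 6, 9, 10, 19]
j=2: 8≤19, i=1, swap(1,2) ⇒ [12, 8, 20, 6, 9, 10, 19]
j=3: 6≤19, i=2, swap(2,3) ⇒ [12, 8, 6, 20, 9, 10, 19]
j=4: 9≤19, i=3, swap(3,4) ⇒ [12, 8, 6, 9, 20, 10, 19]
j=5: 10≤19, i=4, swap(4,5) ⇒ [12, 8, 6, 9, 10, 20, 19]
swap(5,6) ⇒ [12, 8, 6, 9, 10, 19, 20]; return 5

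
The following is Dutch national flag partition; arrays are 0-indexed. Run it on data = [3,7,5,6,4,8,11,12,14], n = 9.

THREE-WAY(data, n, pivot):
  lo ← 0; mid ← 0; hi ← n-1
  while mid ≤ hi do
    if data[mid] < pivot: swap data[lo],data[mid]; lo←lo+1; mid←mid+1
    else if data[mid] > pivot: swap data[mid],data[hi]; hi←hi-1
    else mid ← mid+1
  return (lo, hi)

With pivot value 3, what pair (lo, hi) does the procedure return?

(0, 0)

lo=0 mid=0 hi=8
3=3: mid=1
7>3: swap(1,8), hi=7 ⇒ [3,14,5,6,4,8,11,12,7]
14>3: swap(1,7), hi=6 ⇒ [3,12,5,6,4,8,11,14,7]
12>3: swap(1,6), hi=5 ⇒ [3,11,5,6,4,8,12,14,7]
11>3: swap(1,5), hi=4 ⇒ [3,8,5,6,4,11,12,14,7]
8>3: swap(1,4), hi=3 ⇒ [3,4,5,6,8,11,12,14,7]
4>3: swap(1,3), hi=2 ⇒ [3,6,5,4,8,11,12,14,7]
6>3: swap(1,2), hi=1 ⇒ [3,5,6,4,8,11,12,14,7]
5>3: swap(1,1), hi=0 ⇒ [3,5,6,4,8,11,12,14,7]
done. lo=0 hi=0; data=[3,5,6,4,8,11,12,14,7]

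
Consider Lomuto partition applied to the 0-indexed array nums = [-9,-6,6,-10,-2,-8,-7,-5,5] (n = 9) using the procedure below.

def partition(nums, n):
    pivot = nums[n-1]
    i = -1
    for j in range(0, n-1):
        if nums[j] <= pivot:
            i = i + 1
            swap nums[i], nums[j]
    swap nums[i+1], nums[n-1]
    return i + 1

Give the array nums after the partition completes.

pivot=5, i=-1
j=0: -9≤5, i=0, swap(0,0) ⇒ [-9,-6,6,-10,-2,-8,-7,-5,5]
j=1: -6≤5, i=1, swap(1,1) ⇒ [-9,-6,6,-10,-2,-8,-7,-5,5]
j=2: 6>5, skip
j=3: -10≤5, i=2, swap(2,3) ⇒ [-9,-6,-10,6,-2,-8,-7,-5,5]
j=4: -2≤5, i=3, swap(3,4) ⇒ [-9,-6,-10,-2,6,-8,-7,-5,5]
j=5: -8≤5, i=4, swap(4,5) ⇒ [-9,-6,-10,-2,-8,6,-7,-5,5]
j=6: -7≤5, i=5, swap(5,6) ⇒ [-9,-6,-10,-2,-8,-7,6,-5,5]
j=7: -5≤5, i=6, swap(6,7) ⇒ [-9,-6,-10,-2,-8,-7,-5,6,5]
swap(7,8) ⇒ [-9,-6,-10,-2,-8,-7,-5,5,6]; return 7

[-9,-6,-10,-2,-8,-7,-5,5,6]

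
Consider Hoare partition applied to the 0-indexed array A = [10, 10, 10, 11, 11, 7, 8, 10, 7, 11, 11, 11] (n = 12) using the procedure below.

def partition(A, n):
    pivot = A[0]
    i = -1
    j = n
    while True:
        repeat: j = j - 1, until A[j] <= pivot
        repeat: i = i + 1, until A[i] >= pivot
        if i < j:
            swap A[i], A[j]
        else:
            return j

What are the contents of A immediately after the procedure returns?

pivot = A[0] = 10; i = -1, j = 12
j→8 (A[8]=7≤10), i→0 (A[0]=10≥10); i<j, swap → [7, 10, 10, 11, 11, 7, 8, 10, 10, 11, 11, 11]
j→7 (A[7]=10≤10), i→1 (A[1]=10≥10); i<j, swap → [7, 10, 10, 11, 11, 7, 8, 10, 10, 11, 11, 11]
j→6 (A[6]=8≤10), i→2 (A[2]=10≥10); i<j, swap → [7, 10, 8, 11, 11, 7, 10, 10, 10, 11, 11, 11]
j→5 (A[5]=7≤10), i→3 (A[3]=11≥10); i<j, swap → [7, 10, 8, 7, 11, 11, 10, 10, 10, 11, 11, 11]
j→3, i→4; i≥j, return j=3. A = [7, 10, 8, 7, 11, 11, 10, 10, 10, 11, 11, 11]

[7, 10, 8, 7, 11, 11, 10, 10, 10, 11, 11, 11]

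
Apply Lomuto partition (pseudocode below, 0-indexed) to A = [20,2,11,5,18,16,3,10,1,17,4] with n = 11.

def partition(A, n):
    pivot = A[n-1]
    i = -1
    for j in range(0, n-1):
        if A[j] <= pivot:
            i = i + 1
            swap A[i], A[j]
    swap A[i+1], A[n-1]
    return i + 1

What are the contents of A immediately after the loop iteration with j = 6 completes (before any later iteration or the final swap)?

[2,3,11,5,18,16,20,10,1,17,4]

pivot=4, i=-1
j=0: 20>4, skip
j=1: 2≤4, i=0, swap(0,1) ⇒ [2,20,11,5,18,16,3,10,1,17,4]
j=2: 11>4, skip
j=3: 5>4, skip
j=4: 18>4, skip
j=5: 16>4, skip
j=6: 3≤4, i=1, swap(1,6) ⇒ [2,3,11,5,18,16,20,10,1,17,4]
(after j=6) A = [2,3,11,5,18,16,20,10,1,17,4]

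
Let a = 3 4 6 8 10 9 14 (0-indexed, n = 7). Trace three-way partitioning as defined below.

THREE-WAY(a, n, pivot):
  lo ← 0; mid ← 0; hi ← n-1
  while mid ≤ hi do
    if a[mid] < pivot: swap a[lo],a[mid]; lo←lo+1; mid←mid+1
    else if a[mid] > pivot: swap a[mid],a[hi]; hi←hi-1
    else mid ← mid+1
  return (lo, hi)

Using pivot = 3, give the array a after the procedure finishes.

3 6 8 10 9 14 4

lo=0 mid=0 hi=6
3=3: mid=1
4>3: swap(1,6), hi=5 ⇒ 3 14 6 8 10 9 4
14>3: swap(1,5), hi=4 ⇒ 3 9 6 8 10 14 4
9>3: swap(1,4), hi=3 ⇒ 3 10 6 8 9 14 4
10>3: swap(1,3), hi=2 ⇒ 3 8 6 10 9 14 4
8>3: swap(1,2), hi=1 ⇒ 3 6 8 10 9 14 4
6>3: swap(1,1), hi=0 ⇒ 3 6 8 10 9 14 4
done. lo=0 hi=0; a=3 6 8 10 9 14 4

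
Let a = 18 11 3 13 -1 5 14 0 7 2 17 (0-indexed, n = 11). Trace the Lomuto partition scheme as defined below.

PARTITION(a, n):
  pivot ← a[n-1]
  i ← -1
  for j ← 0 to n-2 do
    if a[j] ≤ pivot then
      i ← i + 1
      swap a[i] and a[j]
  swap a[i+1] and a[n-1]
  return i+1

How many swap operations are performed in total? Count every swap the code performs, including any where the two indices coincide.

10

pivot=17, i=-1
j=0: 18>17, skip
j=1: 11≤17, i=0, swap(0,1) ⇒ 11 18 3 13 -1 5 14 0 7 2 17
j=2: 3≤17, i=1, swap(1,2) ⇒ 11 3 18 13 -1 5 14 0 7 2 17
j=3: 13≤17, i=2, swap(2,3) ⇒ 11 3 13 18 -1 5 14 0 7 2 17
j=4: -1≤17, i=3, swap(3,4) ⇒ 11 3 13 -1 18 5 14 0 7 2 17
j=5: 5≤17, i=4, swap(4,5) ⇒ 11 3 13 -1 5 18 14 0 7 2 17
j=6: 14≤17, i=5, swap(5,6) ⇒ 11 3 13 -1 5 14 18 0 7 2 17
j=7: 0≤17, i=6, swap(6,7) ⇒ 11 3 13 -1 5 14 0 18 7 2 17
j=8: 7≤17, i=7, swap(7,8) ⇒ 11 3 13 -1 5 14 0 7 18 2 17
j=9: 2≤17, i=8, swap(8,9) ⇒ 11 3 13 -1 5 14 0 7 2 18 17
swap(9,10) ⇒ 11 3 13 -1 5 14 0 7 2 17 18; return 9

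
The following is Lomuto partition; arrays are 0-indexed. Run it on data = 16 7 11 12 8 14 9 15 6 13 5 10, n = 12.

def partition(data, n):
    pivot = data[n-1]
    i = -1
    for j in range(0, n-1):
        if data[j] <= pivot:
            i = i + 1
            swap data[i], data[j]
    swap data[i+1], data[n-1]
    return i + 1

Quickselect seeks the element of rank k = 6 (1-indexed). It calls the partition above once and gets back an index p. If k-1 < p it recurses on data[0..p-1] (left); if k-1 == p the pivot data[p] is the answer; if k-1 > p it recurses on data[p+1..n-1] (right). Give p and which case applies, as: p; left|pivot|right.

5; pivot

pivot=10, i=-1
j=0: 16>10, skip
j=1: 7≤10, i=0, swap(0,1) ⇒ 7 16 11 12 8 14 9 15 6 13 5 10
j=2: 11>10, skip
j=3: 12>10, skip
j=4: 8≤10, i=1, swap(1,4) ⇒ 7 8 11 12 16 14 9 15 6 13 5 10
j=5: 14>10, skip
j=6: 9≤10, i=2, swap(2,6) ⇒ 7 8 9 12 16 14 11 15 6 13 5 10
j=7: 15>10, skip
j=8: 6≤10, i=3, swap(3,8) ⇒ 7 8 9 6 16 14 11 15 12 13 5 10
j=9: 13>10, skip
j=10: 5≤10, i=4, swap(4,10) ⇒ 7 8 9 6 5 14 11 15 12 13 16 10
swap(5,11) ⇒ 7 8 9 6 5 10 11 15 12 13 16 14; return 5
p = 5; k-1 = 5 == 5 ⇒ pivot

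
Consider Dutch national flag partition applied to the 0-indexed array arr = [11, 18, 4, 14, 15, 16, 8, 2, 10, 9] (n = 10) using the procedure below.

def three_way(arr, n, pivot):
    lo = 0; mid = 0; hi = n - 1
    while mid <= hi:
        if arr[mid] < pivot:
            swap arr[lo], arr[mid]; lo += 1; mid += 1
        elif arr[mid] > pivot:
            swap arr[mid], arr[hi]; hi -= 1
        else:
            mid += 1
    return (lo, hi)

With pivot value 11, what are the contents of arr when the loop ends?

pivot = 11; lo=0, mid=0, hi=9
arr[mid]=11=11: mid=1
arr[mid]=18>11: swap arr[1],arr[9]; hi=8 → [11, 9, 4, 14, 15, 16, 8, 2, 10, 18]
arr[mid]=9<11: swap arr[0],arr[1]; lo=1,mid=2 → [9, 11, 4, 14, 15, 16, 8, 2, 10, 18]
arr[mid]=4<11: swap arr[1],arr[2]; lo=2,mid=3 → [9, 4, 11, 14, 15, 16, 8, 2, 10, 18]
arr[mid]=14>11: swap arr[3],arr[8]; hi=7 → [9, 4, 11, 10, 15, 16, 8, 2, 14, 18]
arr[mid]=10<11: swap arr[2],arr[3]; lo=3,mid=4 → [9, 4, 10, 11, 15, 16, 8, 2, 14, 18]
arr[mid]=15>11: swap arr[4],arr[7]; hi=6 → [9, 4, 10, 11, 2, 16, 8, 15, 14, 18]
arr[mid]=2<11: swap arr[3],arr[4]; lo=4,mid=5 → [9, 4, 10, 2, 11, 16, 8, 15, 14, 18]
arr[mid]=16>11: swap arr[5],arr[6]; hi=5 → [9, 4, 10, 2, 11, 8, 16, 15, 14, 18]
arr[mid]=8<11: swap arr[4],arr[5]; lo=5,mid=6 → [9, 4, 10, 2, 8, 11, 16, 15, 14, 18]
end: lo=5, hi=5; arr = [9, 4, 10, 2, 8, 11, 16, 15, 14, 18]

[9, 4, 10, 2, 8, 11, 16, 15, 14, 18]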